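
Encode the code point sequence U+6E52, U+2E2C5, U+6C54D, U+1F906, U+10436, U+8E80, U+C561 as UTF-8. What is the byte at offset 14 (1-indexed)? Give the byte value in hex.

1-indexed offset 14 is 0-indexed offset 13.
U+6E52 → 3-byte form E6 B9 92 at offsets 0–2.
U+2E2C5 → 4-byte form F0 AE 8B 85 at offsets 3–6.
U+6C54D → 4-byte form F1 AC 95 8D at offsets 7–10.
U+1F906 → 4-byte form F0 9F A4 86 at offsets 11–14.
Offset 13 falls in char 4's range; it's byte 3 of F0 9F A4 86 = 0xA4.

0xA4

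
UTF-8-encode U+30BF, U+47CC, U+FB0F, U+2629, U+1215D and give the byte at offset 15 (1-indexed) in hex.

1-indexed offset 15 is 0-indexed offset 14.
U+30BF → 3-byte form E3 82 BF at offsets 0–2.
U+47CC → 3-byte form E4 9F 8C at offsets 3–5.
U+FB0F → 3-byte form EF AC 8F at offsets 6–8.
U+2629 → 3-byte form E2 98 A9 at offsets 9–11.
U+1215D → 4-byte form F0 92 85 9D at offsets 12–15.
Offset 14 falls in char 5's range; it's byte 3 of F0 92 85 9D = 0x85.

0x85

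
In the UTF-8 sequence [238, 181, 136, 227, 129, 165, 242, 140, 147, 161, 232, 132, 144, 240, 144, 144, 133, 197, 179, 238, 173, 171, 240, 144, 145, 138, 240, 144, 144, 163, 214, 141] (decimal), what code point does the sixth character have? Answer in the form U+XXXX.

Offset 0: leading byte 0xEE = 11101110 → 3-byte char #1 = EE B5 88.
Offset 3: leading byte 0xE3 = 11100011 → 3-byte char #2 = E3 81 A5.
Offset 6: leading byte 0xF2 = 11110010 → 4-byte char #3 = F2 8C 93 A1.
Offset 10: leading byte 0xE8 = 11101000 → 3-byte char #4 = E8 84 90.
Offset 13: leading byte 0xF0 = 11110000 → 4-byte char #5 = F0 90 90 85.
Offset 17: leading byte 0xC5 = 11000101 → 2-byte char #6 = C5 B3.
Leading byte 0xC5 = 11000101 matches 110xxxxx → 2-byte sequence.
Byte 1: 0xC5 = 11000101, payload 00101 (5 bits).
Byte 2: 0xB3 = 10110011 (10xxxxxx ✓), payload 110011.
Concatenate: 00101110011 = 0x173 (11 bits → U+0173).

U+0173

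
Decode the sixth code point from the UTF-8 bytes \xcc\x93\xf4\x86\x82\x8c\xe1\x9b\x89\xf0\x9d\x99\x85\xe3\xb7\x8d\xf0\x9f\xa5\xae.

Offset 0: leading byte 0xCC = 11001100 → 2-byte char #1 = CC 93.
Offset 2: leading byte 0xF4 = 11110100 → 4-byte char #2 = F4 86 82 8C.
Offset 6: leading byte 0xE1 = 11100001 → 3-byte char #3 = E1 9B 89.
Offset 9: leading byte 0xF0 = 11110000 → 4-byte char #4 = F0 9D 99 85.
Offset 13: leading byte 0xE3 = 11100011 → 3-byte char #5 = E3 B7 8D.
Offset 16: leading byte 0xF0 = 11110000 → 4-byte char #6 = F0 9F A5 AE.
Leading byte 0xF0 = 11110000 matches 11110xxx → 4-byte sequence.
Byte 1: 0xF0 = 11110000, payload 000 (3 bits).
Byte 2: 0x9F = 10011111 (10xxxxxx ✓), payload 011111.
Byte 3: 0xA5 = 10100101 (10xxxxxx ✓), payload 100101.
Byte 4: 0xAE = 10101110 (10xxxxxx ✓), payload 101110.
Concatenate: 000011111100101101110 = 0x1F96E (21 bits → U+1F96E).

U+1F96E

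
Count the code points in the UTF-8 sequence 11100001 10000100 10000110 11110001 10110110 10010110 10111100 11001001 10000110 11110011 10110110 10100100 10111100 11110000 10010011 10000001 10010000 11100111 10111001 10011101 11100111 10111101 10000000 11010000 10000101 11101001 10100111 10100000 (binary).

9

Byte at offset 0: 0xE1 = 11100001 → 3-byte char (#1). Advance 3.
Byte at offset 3: 0xF1 = 11110001 → 4-byte char (#2). Advance 4.
Byte at offset 7: 0xC9 = 11001001 → 2-byte char (#3). Advance 2.
Byte at offset 9: 0xF3 = 11110011 → 4-byte char (#4). Advance 4.
Byte at offset 13: 0xF0 = 11110000 → 4-byte char (#5). Advance 4.
Byte at offset 17: 0xE7 = 11100111 → 3-byte char (#6). Advance 3.
Byte at offset 20: 0xE7 = 11100111 → 3-byte char (#7). Advance 3.
Byte at offset 23: 0xD0 = 11010000 → 2-byte char (#8). Advance 2.
Byte at offset 25: 0xE9 = 11101001 → 3-byte char (#9). Advance 3.
Reached end at offset 28 after 9 code points.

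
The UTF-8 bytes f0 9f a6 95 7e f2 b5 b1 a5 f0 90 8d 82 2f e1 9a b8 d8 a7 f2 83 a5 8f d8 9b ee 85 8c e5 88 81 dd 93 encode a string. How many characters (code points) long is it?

12

Byte at offset 0: 0xF0 = 11110000 → 4-byte char (#1). Advance 4.
Byte at offset 4: 0x7E = 01111110 → 1-byte char (#2). Advance 1.
Byte at offset 5: 0xF2 = 11110010 → 4-byte char (#3). Advance 4.
Byte at offset 9: 0xF0 = 11110000 → 4-byte char (#4). Advance 4.
Byte at offset 13: 0x2F = 00101111 → 1-byte char (#5). Advance 1.
Byte at offset 14: 0xE1 = 11100001 → 3-byte char (#6). Advance 3.
Byte at offset 17: 0xD8 = 11011000 → 2-byte char (#7). Advance 2.
Byte at offset 19: 0xF2 = 11110010 → 4-byte char (#8). Advance 4.
Byte at offset 23: 0xD8 = 11011000 → 2-byte char (#9). Advance 2.
Byte at offset 25: 0xEE = 11101110 → 3-byte char (#10). Advance 3.
Byte at offset 28: 0xE5 = 11100101 → 3-byte char (#11). Advance 3.
Byte at offset 31: 0xDD = 11011101 → 2-byte char (#12). Advance 2.
Reached end at offset 33 after 12 code points.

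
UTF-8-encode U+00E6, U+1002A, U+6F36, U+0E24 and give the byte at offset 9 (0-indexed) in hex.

0xE0

U+00E6 → 2-byte form C3 A6 at offsets 0–1.
U+1002A → 4-byte form F0 90 80 AA at offsets 2–5.
U+6F36 → 3-byte form E6 BC B6 at offsets 6–8.
U+0E24 → 3-byte form E0 B8 A4 at offsets 9–11.
Offset 9 falls in char 4's range; it's byte 1 of E0 B8 A4 = 0xE0.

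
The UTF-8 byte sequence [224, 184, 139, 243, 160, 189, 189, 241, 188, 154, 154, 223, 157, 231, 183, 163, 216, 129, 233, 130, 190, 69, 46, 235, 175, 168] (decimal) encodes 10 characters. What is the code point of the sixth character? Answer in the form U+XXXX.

Offset 0: leading byte 0xE0 = 11100000 → 3-byte char #1 = E0 B8 8B.
Offset 3: leading byte 0xF3 = 11110011 → 4-byte char #2 = F3 A0 BD BD.
Offset 7: leading byte 0xF1 = 11110001 → 4-byte char #3 = F1 BC 9A 9A.
Offset 11: leading byte 0xDF = 11011111 → 2-byte char #4 = DF 9D.
Offset 13: leading byte 0xE7 = 11100111 → 3-byte char #5 = E7 B7 A3.
Offset 16: leading byte 0xD8 = 11011000 → 2-byte char #6 = D8 81.
Leading byte 0xD8 = 11011000 matches 110xxxxx → 2-byte sequence.
Byte 1: 0xD8 = 11011000, payload 11000 (5 bits).
Byte 2: 0x81 = 10000001 (10xxxxxx ✓), payload 000001.
Concatenate: 11000000001 = 0x601 (11 bits → U+0601).

U+0601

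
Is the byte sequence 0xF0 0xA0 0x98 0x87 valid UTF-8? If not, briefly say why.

valid

Leading byte 0xF0 = 11110000 → 4-byte form.
Continuation bytes 0xA0=10100000, 0x98=10011000, 0x87=10000111 all match 10xxxxxx.
Decoded value 0x20607 is ≥ 0x10000 (shortest form) and not a surrogate.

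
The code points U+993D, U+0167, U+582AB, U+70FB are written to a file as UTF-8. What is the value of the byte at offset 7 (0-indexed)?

U+993D → 3-byte form E9 A4 BD at offsets 0–2.
U+0167 → 2-byte form C5 A7 at offsets 3–4.
U+582AB → 4-byte form F1 98 8A AB at offsets 5–8.
Offset 7 falls in char 3's range; it's byte 3 of F1 98 8A AB = 0x8A.

0x8A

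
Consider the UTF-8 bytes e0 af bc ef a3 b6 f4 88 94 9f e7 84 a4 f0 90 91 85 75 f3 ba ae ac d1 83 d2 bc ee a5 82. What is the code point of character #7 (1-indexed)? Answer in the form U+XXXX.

Offset 0: leading byte 0xE0 = 11100000 → 3-byte char #1 = E0 AF BC.
Offset 3: leading byte 0xEF = 11101111 → 3-byte char #2 = EF A3 B6.
Offset 6: leading byte 0xF4 = 11110100 → 4-byte char #3 = F4 88 94 9F.
Offset 10: leading byte 0xE7 = 11100111 → 3-byte char #4 = E7 84 A4.
Offset 13: leading byte 0xF0 = 11110000 → 4-byte char #5 = F0 90 91 85.
Offset 17: leading byte 0x75 = 01110101 → 1-byte char #6 = 75.
Offset 18: leading byte 0xF3 = 11110011 → 4-byte char #7 = F3 BA AE AC.
Leading byte 0xF3 = 11110011 matches 11110xxx → 4-byte sequence.
Byte 1: 0xF3 = 11110011, payload 011 (3 bits).
Byte 2: 0xBA = 10111010 (10xxxxxx ✓), payload 111010.
Byte 3: 0xAE = 10101110 (10xxxxxx ✓), payload 101110.
Byte 4: 0xAC = 10101100 (10xxxxxx ✓), payload 101100.
Concatenate: 011111010101110101100 = 0xFABAC (21 bits → U+FABAC).

U+FABAC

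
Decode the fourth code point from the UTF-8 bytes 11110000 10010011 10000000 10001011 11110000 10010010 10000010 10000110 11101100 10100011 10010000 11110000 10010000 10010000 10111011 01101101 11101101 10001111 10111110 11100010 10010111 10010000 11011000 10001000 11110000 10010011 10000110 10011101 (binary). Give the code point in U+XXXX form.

Offset 0: leading byte 0xF0 = 11110000 → 4-byte char #1 = F0 93 80 8B.
Offset 4: leading byte 0xF0 = 11110000 → 4-byte char #2 = F0 92 82 86.
Offset 8: leading byte 0xEC = 11101100 → 3-byte char #3 = EC A3 90.
Offset 11: leading byte 0xF0 = 11110000 → 4-byte char #4 = F0 90 90 BB.
Leading byte 0xF0 = 11110000 matches 11110xxx → 4-byte sequence.
Byte 1: 0xF0 = 11110000, payload 000 (3 bits).
Byte 2: 0x90 = 10010000 (10xxxxxx ✓), payload 010000.
Byte 3: 0x90 = 10010000 (10xxxxxx ✓), payload 010000.
Byte 4: 0xBB = 10111011 (10xxxxxx ✓), payload 111011.
Concatenate: 000010000010000111011 = 0x1043B (21 bits → U+1043B).

U+1043B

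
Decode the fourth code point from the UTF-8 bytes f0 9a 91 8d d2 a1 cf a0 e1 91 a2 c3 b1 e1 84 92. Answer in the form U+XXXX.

Offset 0: leading byte 0xF0 = 11110000 → 4-byte char #1 = F0 9A 91 8D.
Offset 4: leading byte 0xD2 = 11010010 → 2-byte char #2 = D2 A1.
Offset 6: leading byte 0xCF = 11001111 → 2-byte char #3 = CF A0.
Offset 8: leading byte 0xE1 = 11100001 → 3-byte char #4 = E1 91 A2.
Leading byte 0xE1 = 11100001 matches 1110xxxx → 3-byte sequence.
Byte 1: 0xE1 = 11100001, payload 0001 (4 bits).
Byte 2: 0x91 = 10010001 (10xxxxxx ✓), payload 010001.
Byte 3: 0xA2 = 10100010 (10xxxxxx ✓), payload 100010.
Concatenate: 0001010001100010 = 0x1462 (16 bits → U+1462).

U+1462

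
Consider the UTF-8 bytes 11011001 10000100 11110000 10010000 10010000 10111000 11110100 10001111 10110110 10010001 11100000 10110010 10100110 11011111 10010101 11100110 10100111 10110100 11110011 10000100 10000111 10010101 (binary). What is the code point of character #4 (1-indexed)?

Offset 0: leading byte 0xD9 = 11011001 → 2-byte char #1 = D9 84.
Offset 2: leading byte 0xF0 = 11110000 → 4-byte char #2 = F0 90 90 B8.
Offset 6: leading byte 0xF4 = 11110100 → 4-byte char #3 = F4 8F B6 91.
Offset 10: leading byte 0xE0 = 11100000 → 3-byte char #4 = E0 B2 A6.
Leading byte 0xE0 = 11100000 matches 1110xxxx → 3-byte sequence.
Byte 1: 0xE0 = 11100000, payload 0000 (4 bits).
Byte 2: 0xB2 = 10110010 (10xxxxxx ✓), payload 110010.
Byte 3: 0xA6 = 10100110 (10xxxxxx ✓), payload 100110.
Concatenate: 0000110010100110 = 0xCA6 (16 bits → U+0CA6).

U+0CA6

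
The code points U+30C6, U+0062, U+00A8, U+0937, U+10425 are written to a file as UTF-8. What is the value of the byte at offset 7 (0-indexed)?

0xA4

U+30C6 → 3-byte form E3 83 86 at offsets 0–2.
U+0062 → 1-byte form 62 at offsets 3–3.
U+00A8 → 2-byte form C2 A8 at offsets 4–5.
U+0937 → 3-byte form E0 A4 B7 at offsets 6–8.
Offset 7 falls in char 4's range; it's byte 2 of E0 A4 B7 = 0xA4.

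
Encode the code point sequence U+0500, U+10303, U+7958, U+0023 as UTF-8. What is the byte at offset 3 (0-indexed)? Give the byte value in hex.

0x90

U+0500 → 2-byte form D4 80 at offsets 0–1.
U+10303 → 4-byte form F0 90 8C 83 at offsets 2–5.
Offset 3 falls in char 2's range; it's byte 2 of F0 90 8C 83 = 0x90.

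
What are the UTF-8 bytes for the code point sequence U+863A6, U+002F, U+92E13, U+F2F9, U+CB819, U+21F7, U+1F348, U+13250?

U+863A6: 4-byte form → F2 86 8E A6.
U+002F: 1-byte form → 2F.
U+92E13: 4-byte form → F2 92 B8 93.
U+F2F9: 3-byte form → EF 8B B9.
U+CB819: 4-byte form → F3 8B A0 99.
U+21F7: 3-byte form → E2 87 B7.
U+1F348: 4-byte form → F0 9F 8D 88.
U+13250: 4-byte form → F0 93 89 90.
Concatenated (27 bytes): F2 86 8E A6 2F F2 92 B8 93 EF 8B B9 F3 8B A0 99 E2 87 B7 F0 9F 8D 88 F0 93 89 90.

F2 86 8E A6 2F F2 92 B8 93 EF 8B B9 F3 8B A0 99 E2 87 B7 F0 9F 8D 88 F0 93 89 90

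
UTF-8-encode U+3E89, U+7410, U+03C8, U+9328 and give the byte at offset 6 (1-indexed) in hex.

1-indexed offset 6 is 0-indexed offset 5.
U+3E89 → 3-byte form E3 BA 89 at offsets 0–2.
U+7410 → 3-byte form E7 90 90 at offsets 3–5.
Offset 5 falls in char 2's range; it's byte 3 of E7 90 90 = 0x90.

0x90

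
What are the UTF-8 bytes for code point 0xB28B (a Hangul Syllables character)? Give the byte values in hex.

U+B28B = 0xB28B = 45707 decimal. In range U+0800–U+FFFF → 3-byte form: 1110xxxx 10xxxxxx 10xxxxxx.
Binary (16 bits): 1011001010001011.
Split 4+6+6: 1011 | 001010 | 001011.
Byte 1: 11101011 = 0xEB.
Byte 2: 10001010 = 0x8A.
Byte 3: 10001011 = 0x8B.

EB 8A 8B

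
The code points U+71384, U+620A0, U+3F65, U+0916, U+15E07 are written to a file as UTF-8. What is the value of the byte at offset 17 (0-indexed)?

U+71384 → 4-byte form F1 B1 8E 84 at offsets 0–3.
U+620A0 → 4-byte form F1 A2 82 A0 at offsets 4–7.
U+3F65 → 3-byte form E3 BD A5 at offsets 8–10.
U+0916 → 3-byte form E0 A4 96 at offsets 11–13.
U+15E07 → 4-byte form F0 95 B8 87 at offsets 14–17.
Offset 17 falls in char 5's range; it's byte 4 of F0 95 B8 87 = 0x87.

0x87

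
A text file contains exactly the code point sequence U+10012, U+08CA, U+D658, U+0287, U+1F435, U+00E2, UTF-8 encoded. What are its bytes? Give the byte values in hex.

U+10012: 4-byte form → F0 90 80 92.
U+08CA: 3-byte form → E0 A3 8A.
U+D658: 3-byte form → ED 99 98.
U+0287: 2-byte form → CA 87.
U+1F435: 4-byte form → F0 9F 90 B5.
U+00E2: 2-byte form → C3 A2.
Concatenated (18 bytes): F0 90 80 92 E0 A3 8A ED 99 98 CA 87 F0 9F 90 B5 C3 A2.

F0 90 80 92 E0 A3 8A ED 99 98 CA 87 F0 9F 90 B5 C3 A2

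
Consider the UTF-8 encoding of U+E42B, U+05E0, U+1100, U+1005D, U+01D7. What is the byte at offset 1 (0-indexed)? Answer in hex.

U+E42B → 3-byte form EE 90 AB at offsets 0–2.
Offset 1 falls in char 1's range; it's byte 2 of EE 90 AB = 0x90.

0x90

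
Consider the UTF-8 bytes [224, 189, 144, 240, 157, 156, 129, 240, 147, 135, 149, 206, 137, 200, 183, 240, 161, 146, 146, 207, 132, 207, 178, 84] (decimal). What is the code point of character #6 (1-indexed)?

U+21492

Offset 0: leading byte 0xE0 = 11100000 → 3-byte char #1 = E0 BD 90.
Offset 3: leading byte 0xF0 = 11110000 → 4-byte char #2 = F0 9D 9C 81.
Offset 7: leading byte 0xF0 = 11110000 → 4-byte char #3 = F0 93 87 95.
Offset 11: leading byte 0xCE = 11001110 → 2-byte char #4 = CE 89.
Offset 13: leading byte 0xC8 = 11001000 → 2-byte char #5 = C8 B7.
Offset 15: leading byte 0xF0 = 11110000 → 4-byte char #6 = F0 A1 92 92.
Leading byte 0xF0 = 11110000 matches 11110xxx → 4-byte sequence.
Byte 1: 0xF0 = 11110000, payload 000 (3 bits).
Byte 2: 0xA1 = 10100001 (10xxxxxx ✓), payload 100001.
Byte 3: 0x92 = 10010010 (10xxxxxx ✓), payload 010010.
Byte 4: 0x92 = 10010010 (10xxxxxx ✓), payload 010010.
Concatenate: 000100001010010010010 = 0x21492 (21 bits → U+21492).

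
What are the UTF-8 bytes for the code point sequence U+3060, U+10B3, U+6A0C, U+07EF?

U+3060: 3-byte form → E3 81 A0.
U+10B3: 3-byte form → E1 82 B3.
U+6A0C: 3-byte form → E6 A8 8C.
U+07EF: 2-byte form → DF AF.
Concatenated (11 bytes): E3 81 A0 E1 82 B3 E6 A8 8C DF AF.

E3 81 A0 E1 82 B3 E6 A8 8C DF AF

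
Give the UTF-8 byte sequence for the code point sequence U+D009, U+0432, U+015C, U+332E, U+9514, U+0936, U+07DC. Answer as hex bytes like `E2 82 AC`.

ED 80 89 D0 B2 C5 9C E3 8C AE E9 94 94 E0 A4 B6 DF 9C

U+D009: 3-byte form → ED 80 89.
U+0432: 2-byte form → D0 B2.
U+015C: 2-byte form → C5 9C.
U+332E: 3-byte form → E3 8C AE.
U+9514: 3-byte form → E9 94 94.
U+0936: 3-byte form → E0 A4 B6.
U+07DC: 2-byte form → DF 9C.
Concatenated (18 bytes): ED 80 89 D0 B2 C5 9C E3 8C AE E9 94 94 E0 A4 B6 DF 9C.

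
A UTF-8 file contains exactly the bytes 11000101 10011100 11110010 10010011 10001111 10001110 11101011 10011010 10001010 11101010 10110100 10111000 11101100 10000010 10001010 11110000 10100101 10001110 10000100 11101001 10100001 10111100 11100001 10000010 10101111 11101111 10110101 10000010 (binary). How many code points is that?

9

Byte at offset 0: 0xC5 = 11000101 → 2-byte char (#1). Advance 2.
Byte at offset 2: 0xF2 = 11110010 → 4-byte char (#2). Advance 4.
Byte at offset 6: 0xEB = 11101011 → 3-byte char (#3). Advance 3.
Byte at offset 9: 0xEA = 11101010 → 3-byte char (#4). Advance 3.
Byte at offset 12: 0xEC = 11101100 → 3-byte char (#5). Advance 3.
Byte at offset 15: 0xF0 = 11110000 → 4-byte char (#6). Advance 4.
Byte at offset 19: 0xE9 = 11101001 → 3-byte char (#7). Advance 3.
Byte at offset 22: 0xE1 = 11100001 → 3-byte char (#8). Advance 3.
Byte at offset 25: 0xEF = 11101111 → 3-byte char (#9). Advance 3.
Reached end at offset 28 after 9 code points.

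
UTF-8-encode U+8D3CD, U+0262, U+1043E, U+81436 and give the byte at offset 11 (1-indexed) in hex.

0xF2

1-indexed offset 11 is 0-indexed offset 10.
U+8D3CD → 4-byte form F2 8D 8F 8D at offsets 0–3.
U+0262 → 2-byte form C9 A2 at offsets 4–5.
U+1043E → 4-byte form F0 90 90 BE at offsets 6–9.
U+81436 → 4-byte form F2 81 90 B6 at offsets 10–13.
Offset 10 falls in char 4's range; it's byte 1 of F2 81 90 B6 = 0xF2.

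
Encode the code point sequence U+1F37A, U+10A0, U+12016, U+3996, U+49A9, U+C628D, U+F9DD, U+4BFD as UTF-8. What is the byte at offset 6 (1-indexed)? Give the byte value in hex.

1-indexed offset 6 is 0-indexed offset 5.
U+1F37A → 4-byte form F0 9F 8D BA at offsets 0–3.
U+10A0 → 3-byte form E1 82 A0 at offsets 4–6.
Offset 5 falls in char 2's range; it's byte 2 of E1 82 A0 = 0x82.

0x82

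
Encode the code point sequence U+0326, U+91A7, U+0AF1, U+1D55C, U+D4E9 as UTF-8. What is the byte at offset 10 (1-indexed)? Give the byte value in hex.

0x9D

1-indexed offset 10 is 0-indexed offset 9.
U+0326 → 2-byte form CC A6 at offsets 0–1.
U+91A7 → 3-byte form E9 86 A7 at offsets 2–4.
U+0AF1 → 3-byte form E0 AB B1 at offsets 5–7.
U+1D55C → 4-byte form F0 9D 95 9C at offsets 8–11.
Offset 9 falls in char 4's range; it's byte 2 of F0 9D 95 9C = 0x9D.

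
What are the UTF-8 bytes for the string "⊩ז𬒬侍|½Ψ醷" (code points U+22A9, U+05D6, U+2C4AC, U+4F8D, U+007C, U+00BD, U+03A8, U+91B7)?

E2 8A A9 D7 96 F0 AC 92 AC E4 BE 8D 7C C2 BD CE A8 E9 86 B7

U+22A9: 3-byte form → E2 8A A9.
U+05D6: 2-byte form → D7 96.
U+2C4AC: 4-byte form → F0 AC 92 AC.
U+4F8D: 3-byte form → E4 BE 8D.
U+007C: 1-byte form → 7C.
U+00BD: 2-byte form → C2 BD.
U+03A8: 2-byte form → CE A8.
U+91B7: 3-byte form → E9 86 B7.
Concatenated (20 bytes): E2 8A A9 D7 96 F0 AC 92 AC E4 BE 8D 7C C2 BD CE A8 E9 86 B7.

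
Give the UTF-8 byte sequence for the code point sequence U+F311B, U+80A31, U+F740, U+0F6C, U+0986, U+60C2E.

U+F311B: 4-byte form → F3 B3 84 9B.
U+80A31: 4-byte form → F2 80 A8 B1.
U+F740: 3-byte form → EF 9D 80.
U+0F6C: 3-byte form → E0 BD AC.
U+0986: 3-byte form → E0 A6 86.
U+60C2E: 4-byte form → F1 A0 B0 AE.
Concatenated (21 bytes): F3 B3 84 9B F2 80 A8 B1 EF 9D 80 E0 BD AC E0 A6 86 F1 A0 B0 AE.

F3 B3 84 9B F2 80 A8 B1 EF 9D 80 E0 BD AC E0 A6 86 F1 A0 B0 AE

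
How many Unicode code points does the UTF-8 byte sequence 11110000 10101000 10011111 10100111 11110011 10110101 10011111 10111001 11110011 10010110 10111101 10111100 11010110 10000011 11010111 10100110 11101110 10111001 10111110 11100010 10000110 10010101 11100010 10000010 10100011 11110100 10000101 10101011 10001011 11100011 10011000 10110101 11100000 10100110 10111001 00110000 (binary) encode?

12

Byte at offset 0: 0xF0 = 11110000 → 4-byte char (#1). Advance 4.
Byte at offset 4: 0xF3 = 11110011 → 4-byte char (#2). Advance 4.
Byte at offset 8: 0xF3 = 11110011 → 4-byte char (#3). Advance 4.
Byte at offset 12: 0xD6 = 11010110 → 2-byte char (#4). Advance 2.
Byte at offset 14: 0xD7 = 11010111 → 2-byte char (#5). Advance 2.
Byte at offset 16: 0xEE = 11101110 → 3-byte char (#6). Advance 3.
Byte at offset 19: 0xE2 = 11100010 → 3-byte char (#7). Advance 3.
Byte at offset 22: 0xE2 = 11100010 → 3-byte char (#8). Advance 3.
Byte at offset 25: 0xF4 = 11110100 → 4-byte char (#9). Advance 4.
Byte at offset 29: 0xE3 = 11100011 → 3-byte char (#10). Advance 3.
Byte at offset 32: 0xE0 = 11100000 → 3-byte char (#11). Advance 3.
Byte at offset 35: 0x30 = 00110000 → 1-byte char (#12). Advance 1.
Reached end at offset 36 after 12 code points.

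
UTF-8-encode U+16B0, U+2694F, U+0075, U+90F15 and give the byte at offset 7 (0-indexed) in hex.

U+16B0 → 3-byte form E1 9A B0 at offsets 0–2.
U+2694F → 4-byte form F0 A6 A5 8F at offsets 3–6.
U+0075 → 1-byte form 75 at offsets 7–7.
Offset 7 falls in char 3's range; it's byte 1 of 75 = 0x75.

0x75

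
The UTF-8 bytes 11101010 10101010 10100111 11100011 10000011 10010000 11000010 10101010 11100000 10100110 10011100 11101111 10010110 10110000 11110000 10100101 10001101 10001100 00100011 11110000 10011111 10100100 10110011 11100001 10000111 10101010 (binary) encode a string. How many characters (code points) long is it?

Byte at offset 0: 0xEA = 11101010 → 3-byte char (#1). Advance 3.
Byte at offset 3: 0xE3 = 11100011 → 3-byte char (#2). Advance 3.
Byte at offset 6: 0xC2 = 11000010 → 2-byte char (#3). Advance 2.
Byte at offset 8: 0xE0 = 11100000 → 3-byte char (#4). Advance 3.
Byte at offset 11: 0xEF = 11101111 → 3-byte char (#5). Advance 3.
Byte at offset 14: 0xF0 = 11110000 → 4-byte char (#6). Advance 4.
Byte at offset 18: 0x23 = 00100011 → 1-byte char (#7). Advance 1.
Byte at offset 19: 0xF0 = 11110000 → 4-byte char (#8). Advance 4.
Byte at offset 23: 0xE1 = 11100001 → 3-byte char (#9). Advance 3.
Reached end at offset 26 after 9 code points.

9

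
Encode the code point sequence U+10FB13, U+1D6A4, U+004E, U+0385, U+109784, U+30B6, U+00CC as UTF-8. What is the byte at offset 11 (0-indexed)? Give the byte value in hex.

0xF4

U+10FB13 → 4-byte form F4 8F AC 93 at offsets 0–3.
U+1D6A4 → 4-byte form F0 9D 9A A4 at offsets 4–7.
U+004E → 1-byte form 4E at offsets 8–8.
U+0385 → 2-byte form CE 85 at offsets 9–10.
U+109784 → 4-byte form F4 89 9E 84 at offsets 11–14.
Offset 11 falls in char 5's range; it's byte 1 of F4 89 9E 84 = 0xF4.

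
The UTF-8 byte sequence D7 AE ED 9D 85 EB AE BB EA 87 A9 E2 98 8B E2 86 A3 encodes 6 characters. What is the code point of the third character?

U+BBBB

Offset 0: leading byte 0xD7 = 11010111 → 2-byte char #1 = D7 AE.
Offset 2: leading byte 0xED = 11101101 → 3-byte char #2 = ED 9D 85.
Offset 5: leading byte 0xEB = 11101011 → 3-byte char #3 = EB AE BB.
Leading byte 0xEB = 11101011 matches 1110xxxx → 3-byte sequence.
Byte 1: 0xEB = 11101011, payload 1011 (4 bits).
Byte 2: 0xAE = 10101110 (10xxxxxx ✓), payload 101110.
Byte 3: 0xBB = 10111011 (10xxxxxx ✓), payload 111011.
Concatenate: 1011101110111011 = 0xBBBB (16 bits → U+BBBB).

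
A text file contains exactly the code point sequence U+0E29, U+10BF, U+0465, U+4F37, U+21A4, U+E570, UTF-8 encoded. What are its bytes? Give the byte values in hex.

U+0E29: 3-byte form → E0 B8 A9.
U+10BF: 3-byte form → E1 82 BF.
U+0465: 2-byte form → D1 A5.
U+4F37: 3-byte form → E4 BC B7.
U+21A4: 3-byte form → E2 86 A4.
U+E570: 3-byte form → EE 95 B0.
Concatenated (17 bytes): E0 B8 A9 E1 82 BF D1 A5 E4 BC B7 E2 86 A4 EE 95 B0.

E0 B8 A9 E1 82 BF D1 A5 E4 BC B7 E2 86 A4 EE 95 B0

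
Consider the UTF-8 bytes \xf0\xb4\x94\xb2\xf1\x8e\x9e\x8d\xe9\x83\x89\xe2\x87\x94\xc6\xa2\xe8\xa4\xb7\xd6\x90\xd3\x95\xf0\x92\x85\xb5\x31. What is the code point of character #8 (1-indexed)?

U+04D5

Offset 0: leading byte 0xF0 = 11110000 → 4-byte char #1 = F0 B4 94 B2.
Offset 4: leading byte 0xF1 = 11110001 → 4-byte char #2 = F1 8E 9E 8D.
Offset 8: leading byte 0xE9 = 11101001 → 3-byte char #3 = E9 83 89.
Offset 11: leading byte 0xE2 = 11100010 → 3-byte char #4 = E2 87 94.
Offset 14: leading byte 0xC6 = 11000110 → 2-byte char #5 = C6 A2.
Offset 16: leading byte 0xE8 = 11101000 → 3-byte char #6 = E8 A4 B7.
Offset 19: leading byte 0xD6 = 11010110 → 2-byte char #7 = D6 90.
Offset 21: leading byte 0xD3 = 11010011 → 2-byte char #8 = D3 95.
Leading byte 0xD3 = 11010011 matches 110xxxxx → 2-byte sequence.
Byte 1: 0xD3 = 11010011, payload 10011 (5 bits).
Byte 2: 0x95 = 10010101 (10xxxxxx ✓), payload 010101.
Concatenate: 10011010101 = 0x4D5 (11 bits → U+04D5).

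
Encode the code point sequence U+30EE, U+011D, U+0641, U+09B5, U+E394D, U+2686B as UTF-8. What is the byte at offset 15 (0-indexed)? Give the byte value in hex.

U+30EE → 3-byte form E3 83 AE at offsets 0–2.
U+011D → 2-byte form C4 9D at offsets 3–4.
U+0641 → 2-byte form D9 81 at offsets 5–6.
U+09B5 → 3-byte form E0 A6 B5 at offsets 7–9.
U+E394D → 4-byte form F3 A3 A5 8D at offsets 10–13.
U+2686B → 4-byte form F0 A6 A1 AB at offsets 14–17.
Offset 15 falls in char 6's range; it's byte 2 of F0 A6 A1 AB = 0xA6.

0xA6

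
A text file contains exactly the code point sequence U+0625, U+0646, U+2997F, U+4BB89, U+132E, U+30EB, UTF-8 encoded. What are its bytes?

D8 A5 D9 86 F0 A9 A5 BF F1 8B AE 89 E1 8C AE E3 83 AB

U+0625: 2-byte form → D8 A5.
U+0646: 2-byte form → D9 86.
U+2997F: 4-byte form → F0 A9 A5 BF.
U+4BB89: 4-byte form → F1 8B AE 89.
U+132E: 3-byte form → E1 8C AE.
U+30EB: 3-byte form → E3 83 AB.
Concatenated (18 bytes): D8 A5 D9 86 F0 A9 A5 BF F1 8B AE 89 E1 8C AE E3 83 AB.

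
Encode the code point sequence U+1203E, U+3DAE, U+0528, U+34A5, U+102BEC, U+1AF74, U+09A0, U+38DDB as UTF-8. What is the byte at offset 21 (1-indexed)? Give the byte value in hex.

0xE0

1-indexed offset 21 is 0-indexed offset 20.
U+1203E → 4-byte form F0 92 80 BE at offsets 0–3.
U+3DAE → 3-byte form E3 B6 AE at offsets 4–6.
U+0528 → 2-byte form D4 A8 at offsets 7–8.
U+34A5 → 3-byte form E3 92 A5 at offsets 9–11.
U+102BEC → 4-byte form F4 82 AF AC at offsets 12–15.
U+1AF74 → 4-byte form F0 9A BD B4 at offsets 16–19.
U+09A0 → 3-byte form E0 A6 A0 at offsets 20–22.
Offset 20 falls in char 7's range; it's byte 1 of E0 A6 A0 = 0xE0.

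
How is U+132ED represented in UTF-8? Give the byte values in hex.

U+132ED = 0x132ED = 78573 decimal. In range U+10000–U+10FFFF → 4-byte form: 11110xxx 10xxxxxx 10xxxxxx 10xxxxxx.
Binary (21 bits): 000010011001011101101.
Split 3+6+6+6: 000 | 010011 | 001011 | 101101.
Byte 1: 11110000 = 0xF0.
Byte 2: 10010011 = 0x93.
Byte 3: 10001011 = 0x8B.
Byte 4: 10101101 = 0xAD.

F0 93 8B AD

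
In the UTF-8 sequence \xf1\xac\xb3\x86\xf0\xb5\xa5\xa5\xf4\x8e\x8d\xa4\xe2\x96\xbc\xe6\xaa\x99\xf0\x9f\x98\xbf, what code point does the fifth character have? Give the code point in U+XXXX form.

Offset 0: leading byte 0xF1 = 11110001 → 4-byte char #1 = F1 AC B3 86.
Offset 4: leading byte 0xF0 = 11110000 → 4-byte char #2 = F0 B5 A5 A5.
Offset 8: leading byte 0xF4 = 11110100 → 4-byte char #3 = F4 8E 8D A4.
Offset 12: leading byte 0xE2 = 11100010 → 3-byte char #4 = E2 96 BC.
Offset 15: leading byte 0xE6 = 11100110 → 3-byte char #5 = E6 AA 99.
Leading byte 0xE6 = 11100110 matches 1110xxxx → 3-byte sequence.
Byte 1: 0xE6 = 11100110, payload 0110 (4 bits).
Byte 2: 0xAA = 10101010 (10xxxxxx ✓), payload 101010.
Byte 3: 0x99 = 10011001 (10xxxxxx ✓), payload 011001.
Concatenate: 0110101010011001 = 0x6A99 (16 bits → U+6A99).

U+6A99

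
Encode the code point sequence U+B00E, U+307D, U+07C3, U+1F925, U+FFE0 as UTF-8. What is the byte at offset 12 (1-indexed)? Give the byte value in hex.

1-indexed offset 12 is 0-indexed offset 11.
U+B00E → 3-byte form EB 80 8E at offsets 0–2.
U+307D → 3-byte form E3 81 BD at offsets 3–5.
U+07C3 → 2-byte form DF 83 at offsets 6–7.
U+1F925 → 4-byte form F0 9F A4 A5 at offsets 8–11.
Offset 11 falls in char 4's range; it's byte 4 of F0 9F A4 A5 = 0xA5.

0xA5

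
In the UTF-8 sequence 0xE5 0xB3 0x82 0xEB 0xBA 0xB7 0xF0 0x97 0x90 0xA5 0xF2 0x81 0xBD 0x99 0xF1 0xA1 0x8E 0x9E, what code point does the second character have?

Offset 0: leading byte 0xE5 = 11100101 → 3-byte char #1 = E5 B3 82.
Offset 3: leading byte 0xEB = 11101011 → 3-byte char #2 = EB BA B7.
Leading byte 0xEB = 11101011 matches 1110xxxx → 3-byte sequence.
Byte 1: 0xEB = 11101011, payload 1011 (4 bits).
Byte 2: 0xBA = 10111010 (10xxxxxx ✓), payload 111010.
Byte 3: 0xB7 = 10110111 (10xxxxxx ✓), payload 110111.
Concatenate: 1011111010110111 = 0xBEB7 (16 bits → U+BEB7).

U+BEB7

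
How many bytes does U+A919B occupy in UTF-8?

U+A919B = 0xA919B. UTF-8 uses 1 byte below 0x80, 2 below 0x800, 3 below 0x10000, 4 up to 0x10FFFF. 0xA919B is in U+10000–U+10FFFF → 4 bytes.

4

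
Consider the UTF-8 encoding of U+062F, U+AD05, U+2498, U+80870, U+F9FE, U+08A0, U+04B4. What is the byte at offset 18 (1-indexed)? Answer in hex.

1-indexed offset 18 is 0-indexed offset 17.
U+062F → 2-byte form D8 AF at offsets 0–1.
U+AD05 → 3-byte form EA B4 85 at offsets 2–4.
U+2498 → 3-byte form E2 92 98 at offsets 5–7.
U+80870 → 4-byte form F2 80 A1 B0 at offsets 8–11.
U+F9FE → 3-byte form EF A7 BE at offsets 12–14.
U+08A0 → 3-byte form E0 A2 A0 at offsets 15–17.
Offset 17 falls in char 6's range; it's byte 3 of E0 A2 A0 = 0xA0.

0xA0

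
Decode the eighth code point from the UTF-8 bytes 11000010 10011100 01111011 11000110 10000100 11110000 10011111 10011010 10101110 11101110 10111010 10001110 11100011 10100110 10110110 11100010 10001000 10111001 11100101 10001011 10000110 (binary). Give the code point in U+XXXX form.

U+52C6

Offset 0: leading byte 0xC2 = 11000010 → 2-byte char #1 = C2 9C.
Offset 2: leading byte 0x7B = 01111011 → 1-byte char #2 = 7B.
Offset 3: leading byte 0xC6 = 11000110 → 2-byte char #3 = C6 84.
Offset 5: leading byte 0xF0 = 11110000 → 4-byte char #4 = F0 9F 9A AE.
Offset 9: leading byte 0xEE = 11101110 → 3-byte char #5 = EE BA 8E.
Offset 12: leading byte 0xE3 = 11100011 → 3-byte char #6 = E3 A6 B6.
Offset 15: leading byte 0xE2 = 11100010 → 3-byte char #7 = E2 88 B9.
Offset 18: leading byte 0xE5 = 11100101 → 3-byte char #8 = E5 8B 86.
Leading byte 0xE5 = 11100101 matches 1110xxxx → 3-byte sequence.
Byte 1: 0xE5 = 11100101, payload 0101 (4 bits).
Byte 2: 0x8B = 10001011 (10xxxxxx ✓), payload 001011.
Byte 3: 0x86 = 10000110 (10xxxxxx ✓), payload 000110.
Concatenate: 0101001011000110 = 0x52C6 (16 bits → U+52C6).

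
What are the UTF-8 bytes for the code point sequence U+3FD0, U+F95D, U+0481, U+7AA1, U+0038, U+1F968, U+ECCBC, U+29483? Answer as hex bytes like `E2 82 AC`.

E3 BF 90 EF A5 9D D2 81 E7 AA A1 38 F0 9F A5 A8 F3 AC B2 BC F0 A9 92 83

U+3FD0: 3-byte form → E3 BF 90.
U+F95D: 3-byte form → EF A5 9D.
U+0481: 2-byte form → D2 81.
U+7AA1: 3-byte form → E7 AA A1.
U+0038: 1-byte form → 38.
U+1F968: 4-byte form → F0 9F A5 A8.
U+ECCBC: 4-byte form → F3 AC B2 BC.
U+29483: 4-byte form → F0 A9 92 83.
Concatenated (24 bytes): E3 BF 90 EF A5 9D D2 81 E7 AA A1 38 F0 9F A5 A8 F3 AC B2 BC F0 A9 92 83.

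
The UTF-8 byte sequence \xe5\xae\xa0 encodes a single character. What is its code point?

Leading byte 0xE5 = 11100101 matches 1110xxxx → 3-byte sequence.
Byte 1: 0xE5 = 11100101, payload 0101 (4 bits).
Byte 2: 0xAE = 10101110 (10xxxxxx ✓), payload 101110.
Byte 3: 0xA0 = 10100000 (10xxxxxx ✓), payload 100000.
Concatenate: 0101101110100000 = 0x5BA0 (16 bits → U+5BA0).

U+5BA0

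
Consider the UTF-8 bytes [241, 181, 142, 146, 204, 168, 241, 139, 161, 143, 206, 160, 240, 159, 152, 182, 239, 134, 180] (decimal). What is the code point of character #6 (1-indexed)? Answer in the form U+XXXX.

Offset 0: leading byte 0xF1 = 11110001 → 4-byte char #1 = F1 B5 8E 92.
Offset 4: leading byte 0xCC = 11001100 → 2-byte char #2 = CC A8.
Offset 6: leading byte 0xF1 = 11110001 → 4-byte char #3 = F1 8B A1 8F.
Offset 10: leading byte 0xCE = 11001110 → 2-byte char #4 = CE A0.
Offset 12: leading byte 0xF0 = 11110000 → 4-byte char #5 = F0 9F 98 B6.
Offset 16: leading byte 0xEF = 11101111 → 3-byte char #6 = EF 86 B4.
Leading byte 0xEF = 11101111 matches 1110xxxx → 3-byte sequence.
Byte 1: 0xEF = 11101111, payload 1111 (4 bits).
Byte 2: 0x86 = 10000110 (10xxxxxx ✓), payload 000110.
Byte 3: 0xB4 = 10110100 (10xxxxxx ✓), payload 110100.
Concatenate: 1111000110110100 = 0xF1B4 (16 bits → U+F1B4).

U+F1B4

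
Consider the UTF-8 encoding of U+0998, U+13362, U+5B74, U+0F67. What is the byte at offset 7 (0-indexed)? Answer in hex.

0xE5

U+0998 → 3-byte form E0 A6 98 at offsets 0–2.
U+13362 → 4-byte form F0 93 8D A2 at offsets 3–6.
U+5B74 → 3-byte form E5 AD B4 at offsets 7–9.
Offset 7 falls in char 3's range; it's byte 1 of E5 AD B4 = 0xE5.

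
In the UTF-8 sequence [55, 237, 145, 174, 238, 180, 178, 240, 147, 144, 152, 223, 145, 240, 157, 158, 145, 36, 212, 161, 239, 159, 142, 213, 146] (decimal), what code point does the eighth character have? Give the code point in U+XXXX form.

U+0521

Offset 0: leading byte 0x37 = 00110111 → 1-byte char #1 = 37.
Offset 1: leading byte 0xED = 11101101 → 3-byte char #2 = ED 91 AE.
Offset 4: leading byte 0xEE = 11101110 → 3-byte char #3 = EE B4 B2.
Offset 7: leading byte 0xF0 = 11110000 → 4-byte char #4 = F0 93 90 98.
Offset 11: leading byte 0xDF = 11011111 → 2-byte char #5 = DF 91.
Offset 13: leading byte 0xF0 = 11110000 → 4-byte char #6 = F0 9D 9E 91.
Offset 17: leading byte 0x24 = 00100100 → 1-byte char #7 = 24.
Offset 18: leading byte 0xD4 = 11010100 → 2-byte char #8 = D4 A1.
Leading byte 0xD4 = 11010100 matches 110xxxxx → 2-byte sequence.
Byte 1: 0xD4 = 11010100, payload 10100 (5 bits).
Byte 2: 0xA1 = 10100001 (10xxxxxx ✓), payload 100001.
Concatenate: 10100100001 = 0x521 (11 bits → U+0521).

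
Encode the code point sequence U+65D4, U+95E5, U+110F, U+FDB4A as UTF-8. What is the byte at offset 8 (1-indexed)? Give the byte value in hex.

1-indexed offset 8 is 0-indexed offset 7.
U+65D4 → 3-byte form E6 97 94 at offsets 0–2.
U+95E5 → 3-byte form E9 97 A5 at offsets 3–5.
U+110F → 3-byte form E1 84 8F at offsets 6–8.
Offset 7 falls in char 3's range; it's byte 2 of E1 84 8F = 0x84.

0x84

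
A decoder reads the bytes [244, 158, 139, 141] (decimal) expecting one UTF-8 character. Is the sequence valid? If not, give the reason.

Leading byte 0xF4 = 11110100 → 4-byte form.
Payload = 0x11E2CD, which exceeds U+10FFFF, the maximum Unicode code point. (Leading bytes F5–FF, or F4 followed by ≥ 0x90, are invalid.)

invalid (encodes a value above U+10FFFF)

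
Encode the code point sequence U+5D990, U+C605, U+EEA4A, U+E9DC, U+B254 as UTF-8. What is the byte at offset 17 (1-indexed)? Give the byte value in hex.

1-indexed offset 17 is 0-indexed offset 16.
U+5D990 → 4-byte form F1 9D A6 90 at offsets 0–3.
U+C605 → 3-byte form EC 98 85 at offsets 4–6.
U+EEA4A → 4-byte form F3 AE A9 8A at offsets 7–10.
U+E9DC → 3-byte form EE A7 9C at offsets 11–13.
U+B254 → 3-byte form EB 89 94 at offsets 14–16.
Offset 16 falls in char 5's range; it's byte 3 of EB 89 94 = 0x94.

0x94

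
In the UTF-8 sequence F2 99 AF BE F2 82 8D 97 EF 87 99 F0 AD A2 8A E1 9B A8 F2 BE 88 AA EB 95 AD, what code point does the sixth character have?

Offset 0: leading byte 0xF2 = 11110010 → 4-byte char #1 = F2 99 AF BE.
Offset 4: leading byte 0xF2 = 11110010 → 4-byte char #2 = F2 82 8D 97.
Offset 8: leading byte 0xEF = 11101111 → 3-byte char #3 = EF 87 99.
Offset 11: leading byte 0xF0 = 11110000 → 4-byte char #4 = F0 AD A2 8A.
Offset 15: leading byte 0xE1 = 11100001 → 3-byte char #5 = E1 9B A8.
Offset 18: leading byte 0xF2 = 11110010 → 4-byte char #6 = F2 BE 88 AA.
Leading byte 0xF2 = 11110010 matches 11110xxx → 4-byte sequence.
Byte 1: 0xF2 = 11110010, payload 010 (3 bits).
Byte 2: 0xBE = 10111110 (10xxxxxx ✓), payload 111110.
Byte 3: 0x88 = 10001000 (10xxxxxx ✓), payload 001000.
Byte 4: 0xAA = 10101010 (10xxxxxx ✓), payload 101010.
Concatenate: 010111110001000101010 = 0xBE22A (21 bits → U+BE22A).

U+BE22A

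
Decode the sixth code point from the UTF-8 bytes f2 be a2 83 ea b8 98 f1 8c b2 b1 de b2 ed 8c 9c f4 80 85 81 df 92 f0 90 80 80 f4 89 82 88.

U+100141

Offset 0: leading byte 0xF2 = 11110010 → 4-byte char #1 = F2 BE A2 83.
Offset 4: leading byte 0xEA = 11101010 → 3-byte char #2 = EA B8 98.
Offset 7: leading byte 0xF1 = 11110001 → 4-byte char #3 = F1 8C B2 B1.
Offset 11: leading byte 0xDE = 11011110 → 2-byte char #4 = DE B2.
Offset 13: leading byte 0xED = 11101101 → 3-byte char #5 = ED 8C 9C.
Offset 16: leading byte 0xF4 = 11110100 → 4-byte char #6 = F4 80 85 81.
Leading byte 0xF4 = 11110100 matches 11110xxx → 4-byte sequence.
Byte 1: 0xF4 = 11110100, payload 100 (3 bits).
Byte 2: 0x80 = 10000000 (10xxxxxx ✓), payload 000000.
Byte 3: 0x85 = 10000101 (10xxxxxx ✓), payload 000101.
Byte 4: 0x81 = 10000001 (10xxxxxx ✓), payload 000001.
Concatenate: 100000000000101000001 = 0x100141 (21 bits → U+100141).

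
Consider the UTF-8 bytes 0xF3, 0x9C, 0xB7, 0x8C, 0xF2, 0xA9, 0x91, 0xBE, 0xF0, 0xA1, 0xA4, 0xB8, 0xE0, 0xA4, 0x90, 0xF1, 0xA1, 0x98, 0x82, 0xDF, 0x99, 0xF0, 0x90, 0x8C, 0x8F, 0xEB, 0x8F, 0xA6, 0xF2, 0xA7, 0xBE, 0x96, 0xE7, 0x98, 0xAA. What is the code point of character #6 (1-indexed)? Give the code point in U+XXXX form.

U+07D9

Offset 0: leading byte 0xF3 = 11110011 → 4-byte char #1 = F3 9C B7 8C.
Offset 4: leading byte 0xF2 = 11110010 → 4-byte char #2 = F2 A9 91 BE.
Offset 8: leading byte 0xF0 = 11110000 → 4-byte char #3 = F0 A1 A4 B8.
Offset 12: leading byte 0xE0 = 11100000 → 3-byte char #4 = E0 A4 90.
Offset 15: leading byte 0xF1 = 11110001 → 4-byte char #5 = F1 A1 98 82.
Offset 19: leading byte 0xDF = 11011111 → 2-byte char #6 = DF 99.
Leading byte 0xDF = 11011111 matches 110xxxxx → 2-byte sequence.
Byte 1: 0xDF = 11011111, payload 11111 (5 bits).
Byte 2: 0x99 = 10011001 (10xxxxxx ✓), payload 011001.
Concatenate: 11111011001 = 0x7D9 (11 bits → U+07D9).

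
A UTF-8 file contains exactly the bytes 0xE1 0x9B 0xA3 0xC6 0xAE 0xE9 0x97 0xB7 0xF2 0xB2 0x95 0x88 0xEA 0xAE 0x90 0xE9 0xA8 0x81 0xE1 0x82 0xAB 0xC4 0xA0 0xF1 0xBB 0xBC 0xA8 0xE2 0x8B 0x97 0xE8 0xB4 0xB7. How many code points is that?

11

Byte at offset 0: 0xE1 = 11100001 → 3-byte char (#1). Advance 3.
Byte at offset 3: 0xC6 = 11000110 → 2-byte char (#2). Advance 2.
Byte at offset 5: 0xE9 = 11101001 → 3-byte char (#3). Advance 3.
Byte at offset 8: 0xF2 = 11110010 → 4-byte char (#4). Advance 4.
Byte at offset 12: 0xEA = 11101010 → 3-byte char (#5). Advance 3.
Byte at offset 15: 0xE9 = 11101001 → 3-byte char (#6). Advance 3.
Byte at offset 18: 0xE1 = 11100001 → 3-byte char (#7). Advance 3.
Byte at offset 21: 0xC4 = 11000100 → 2-byte char (#8). Advance 2.
Byte at offset 23: 0xF1 = 11110001 → 4-byte char (#9). Advance 4.
Byte at offset 27: 0xE2 = 11100010 → 3-byte char (#10). Advance 3.
Byte at offset 30: 0xE8 = 11101000 → 3-byte char (#11). Advance 3.
Reached end at offset 33 after 11 code points.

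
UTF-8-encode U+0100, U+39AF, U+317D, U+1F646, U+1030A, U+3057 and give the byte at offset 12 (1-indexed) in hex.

0x86

1-indexed offset 12 is 0-indexed offset 11.
U+0100 → 2-byte form C4 80 at offsets 0–1.
U+39AF → 3-byte form E3 A6 AF at offsets 2–4.
U+317D → 3-byte form E3 85 BD at offsets 5–7.
U+1F646 → 4-byte form F0 9F 99 86 at offsets 8–11.
Offset 11 falls in char 4's range; it's byte 4 of F0 9F 99 86 = 0x86.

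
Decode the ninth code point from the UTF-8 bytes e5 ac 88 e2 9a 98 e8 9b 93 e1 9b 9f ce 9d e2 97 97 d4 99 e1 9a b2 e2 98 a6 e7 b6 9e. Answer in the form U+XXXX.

U+2626

Offset 0: leading byte 0xE5 = 11100101 → 3-byte char #1 = E5 AC 88.
Offset 3: leading byte 0xE2 = 11100010 → 3-byte char #2 = E2 9A 98.
Offset 6: leading byte 0xE8 = 11101000 → 3-byte char #3 = E8 9B 93.
Offset 9: leading byte 0xE1 = 11100001 → 3-byte char #4 = E1 9B 9F.
Offset 12: leading byte 0xCE = 11001110 → 2-byte char #5 = CE 9D.
Offset 14: leading byte 0xE2 = 11100010 → 3-byte char #6 = E2 97 97.
Offset 17: leading byte 0xD4 = 11010100 → 2-byte char #7 = D4 99.
Offset 19: leading byte 0xE1 = 11100001 → 3-byte char #8 = E1 9A B2.
Offset 22: leading byte 0xE2 = 11100010 → 3-byte char #9 = E2 98 A6.
Leading byte 0xE2 = 11100010 matches 1110xxxx → 3-byte sequence.
Byte 1: 0xE2 = 11100010, payload 0010 (4 bits).
Byte 2: 0x98 = 10011000 (10xxxxxx ✓), payload 011000.
Byte 3: 0xA6 = 10100110 (10xxxxxx ✓), payload 100110.
Concatenate: 0010011000100110 = 0x2626 (16 bits → U+2626).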